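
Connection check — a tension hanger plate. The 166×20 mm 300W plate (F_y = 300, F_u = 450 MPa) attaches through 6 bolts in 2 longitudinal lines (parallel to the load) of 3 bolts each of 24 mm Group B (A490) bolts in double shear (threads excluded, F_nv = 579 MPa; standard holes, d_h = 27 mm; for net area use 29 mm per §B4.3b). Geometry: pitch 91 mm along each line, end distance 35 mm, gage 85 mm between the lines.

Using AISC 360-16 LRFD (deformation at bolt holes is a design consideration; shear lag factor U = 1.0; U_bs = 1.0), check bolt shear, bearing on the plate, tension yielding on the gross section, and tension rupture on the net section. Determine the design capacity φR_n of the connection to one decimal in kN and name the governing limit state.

Bolt shear: A_b = π(24)²/4 = 452.39 mm². φR_n = 0.75 × 579 × 452.39 × 6 × 2 = 2357.4 kN.
Bearing (20 mm plate, F_u = 450 MPa): end bolts L_c = 35 − 27/2 = 21.5, R_n = min(1.2×21.5×20×450, 2.4×24×20×450) = 232.2 kN/bolt; interior L_c = 91 − 27 = 64, R_n = 518.4 kN/bolt. φR_n = 0.75 × (2×232.2 + 4×518.4) = 1903.5 kN.
Tension yield (gross): A_g = 166×20 = 3320 mm². φR_n = 0.90 × 300 × 3320 = 896.4 kN.
Tension rupture (net): A_n = (166 − 2×29)×20 = 2160 mm² (U = 1.0, A_e = A_n). φR_n = 0.75 × 450 × 2160 = 729.0 kN.
Governing: min(2357.4, 1903.5, 896.4, 729.0) = 729.0 kN → net-section rupture.

729.0 kN (net-section rupture governs)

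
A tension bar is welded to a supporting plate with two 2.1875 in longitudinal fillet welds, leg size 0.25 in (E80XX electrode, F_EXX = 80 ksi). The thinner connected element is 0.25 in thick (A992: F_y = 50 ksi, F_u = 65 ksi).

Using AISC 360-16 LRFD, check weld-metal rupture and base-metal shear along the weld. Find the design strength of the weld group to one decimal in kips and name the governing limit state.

Weld metal: throat = 0.707×0.25 = 0.17675 in, L = 2×2.1875 = 4.375 in. φR_n = 0.75 × 0.6 × 80 × 0.17675 × 4.375 = 27.8 kips.
Base metal shear (0.25 in plate): yield φR_n = 1.0×0.6×50×0.25×4.375 = 32.8 kips; rupture φR_n = 0.75×0.6×65×0.25×4.375 = 32.0 kips; take 32.0 kips (rupture).
Governing: min(27.8, 32.0) = 27.8 kips → weld metal.

27.8 kips (weld metal governs)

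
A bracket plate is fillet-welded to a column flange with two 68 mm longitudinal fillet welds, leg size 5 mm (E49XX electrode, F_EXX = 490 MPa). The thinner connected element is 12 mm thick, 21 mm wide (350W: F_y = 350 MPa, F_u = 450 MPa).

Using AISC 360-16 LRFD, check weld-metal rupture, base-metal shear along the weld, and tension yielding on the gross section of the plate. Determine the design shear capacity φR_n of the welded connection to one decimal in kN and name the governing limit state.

Weld metal: throat = 0.707×5 = 3.535 mm, L = 2×68 = 136 mm. φR_n = 0.75 × 0.6 × 490 × 3.535 × 136 = 106.0 kN.
Base metal shear (12 mm plate): yield φR_n = 1.0×0.6×350×12×136 = 342.7 kN; rupture φR_n = 0.75×0.6×450×12×136 = 330.5 kN; take 330.5 kN (rupture).
Tension yield (gross): A_g = 21×12 = 252 mm². φR_n = 0.90 × 350 × 252 = 79.4 kN.
Governing: min(106.0, 330.5, 79.4) = 79.4 kN → gross-section yield.

79.4 kN (gross-section yield governs)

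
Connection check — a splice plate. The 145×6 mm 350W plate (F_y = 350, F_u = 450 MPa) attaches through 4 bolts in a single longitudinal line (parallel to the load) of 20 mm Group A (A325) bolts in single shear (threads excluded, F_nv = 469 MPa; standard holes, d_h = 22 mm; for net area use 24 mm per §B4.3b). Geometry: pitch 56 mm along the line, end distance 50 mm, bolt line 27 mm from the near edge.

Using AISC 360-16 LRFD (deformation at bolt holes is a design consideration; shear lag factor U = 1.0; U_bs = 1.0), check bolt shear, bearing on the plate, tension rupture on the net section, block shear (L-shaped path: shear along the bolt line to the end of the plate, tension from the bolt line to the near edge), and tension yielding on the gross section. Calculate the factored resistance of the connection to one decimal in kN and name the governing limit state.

193.2 kN (block shear governs)

Bolt shear: A_b = π(20)²/4 = 314.16 mm². φR_n = 0.75 × 469 × 314.16 × 4 × 1 = 442.0 kN.
Bearing (6 mm plate, F_u = 450 MPa): end bolts L_c = 50 − 22/2 = 39, R_n = min(1.2×39×6×450, 2.4×20×6×450) = 126.36 kN/bolt; interior L_c = 56 − 22 = 34, R_n = 110.16 kN/bolt. φR_n = 0.75 × (1×126.36 + 3×110.16) = 342.6 kN.
Tension rupture (net): A_n = (145 − 1×24)×6 = 726 mm² (U = 1.0, A_e = A_n). φR_n = 0.75 × 450 × 726 = 245.0 kN.
Block shear: shear path 1×[50+3×56] = 1×218 mm, A_gv = 1308, A_nv = 1×(218 − 3.5×24)×6 = 804 mm²; tension to near edge: (27 − 0.5×24)×6 = 90 mm². R_n = min(0.6×450×804, 0.6×350×1308) + 1.0×450×90 = min(217.08, 274.68) + 40.5 = 257.58 kN. φR_n = 0.75 × 257.58 = 193.2 kN.
Tension yield (gross): A_g = 145×6 = 870 mm². φR_n = 0.90 × 350 × 870 = 274.1 kN.
Governing: min(442.0, 342.6, 245.0, 193.2, 274.1) = 193.2 kN → block shear.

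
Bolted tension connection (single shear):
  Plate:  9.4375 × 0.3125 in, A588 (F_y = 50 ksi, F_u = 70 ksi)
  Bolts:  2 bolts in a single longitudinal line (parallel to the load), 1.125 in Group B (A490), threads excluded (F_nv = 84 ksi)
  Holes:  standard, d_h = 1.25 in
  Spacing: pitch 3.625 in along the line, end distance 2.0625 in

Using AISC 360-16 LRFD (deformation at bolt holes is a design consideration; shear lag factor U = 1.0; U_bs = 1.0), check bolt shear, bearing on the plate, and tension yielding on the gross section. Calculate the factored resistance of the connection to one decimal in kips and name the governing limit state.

Bolt shear: A_b = π(1.125)²/4 = 0.99402 in². φR_n = 0.75 × 84 × 0.99402 × 2 × 1 = 125.2 kips.
Bearing (0.3125 in plate, F_u = 70 ksi): end bolts L_c = 2.0625 − 1.25/2 = 1.4375, R_n = min(1.2×1.4375×0.3125×70, 2.4×1.125×0.3125×70) = 37.734 kips/bolt; interior L_c = 3.625 − 1.25 = 2.375, R_n = 59.063 kips/bolt. φR_n = 0.75 × (1×37.734 + 1×59.063) = 72.6 kips.
Tension yield (gross): A_g = 9.4375×0.3125 = 2.9492 in². φR_n = 0.90 × 50 × 2.9492 = 132.7 kips.
Governing: min(125.2, 72.6, 132.7) = 72.6 kips → bearing.

72.6 kips (bearing governs)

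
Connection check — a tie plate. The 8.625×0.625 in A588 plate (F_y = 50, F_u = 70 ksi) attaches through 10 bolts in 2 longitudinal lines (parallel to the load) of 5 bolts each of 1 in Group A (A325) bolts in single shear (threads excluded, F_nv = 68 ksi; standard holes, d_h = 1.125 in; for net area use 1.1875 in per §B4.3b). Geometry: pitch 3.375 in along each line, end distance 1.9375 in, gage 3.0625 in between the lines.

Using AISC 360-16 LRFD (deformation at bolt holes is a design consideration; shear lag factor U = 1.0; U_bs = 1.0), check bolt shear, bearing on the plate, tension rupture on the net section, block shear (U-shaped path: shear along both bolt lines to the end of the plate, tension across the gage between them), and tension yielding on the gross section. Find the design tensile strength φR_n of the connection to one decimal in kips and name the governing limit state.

205.1 kips (net-section rupture governs)

Bolt shear: A_b = π(1)²/4 = 0.7854 in². φR_n = 0.75 × 68 × 0.7854 × 10 × 1 = 400.6 kips.
Bearing (0.625 in plate, F_u = 70 ksi): end bolts L_c = 1.9375 − 1.125/2 = 1.375, R_n = min(1.2×1.375×0.625×70, 2.4×1×0.625×70) = 72.188 kips/bolt; interior L_c = 3.375 − 1.125 = 2.25, R_n = 105 kips/bolt. φR_n = 0.75 × (2×72.188 + 8×105) = 738.3 kips.
Tension rupture (net): A_n = (8.625 − 2×1.1875)×0.625 = 3.9063 in² (U = 1.0, A_e = A_n). φR_n = 0.75 × 70 × 3.9063 = 205.1 kips.
Block shear: shear path 2×[1.9375+4×3.375] = 2×15.4375 in, A_gv = 19.297, A_nv = 2×(15.4375 − 4.5×1.1875)×0.625 = 12.617 in²; tension across gage: (3.0625 − 1×1.1875)×0.625 = 1.1719 in². R_n = min(0.6×70×12.617, 0.6×50×19.297) + 1.0×70×1.1719 = min(529.91, 578.91) + 82.033 = 611.94 kips. φR_n = 0.75 × 611.94 = 459.0 kips.
Tension yield (gross): A_g = 8.625×0.625 = 5.3906 in². φR_n = 0.90 × 50 × 5.3906 = 242.6 kips.
Governing: min(400.6, 738.3, 205.1, 459.0, 242.6) = 205.1 kips → net-section rupture.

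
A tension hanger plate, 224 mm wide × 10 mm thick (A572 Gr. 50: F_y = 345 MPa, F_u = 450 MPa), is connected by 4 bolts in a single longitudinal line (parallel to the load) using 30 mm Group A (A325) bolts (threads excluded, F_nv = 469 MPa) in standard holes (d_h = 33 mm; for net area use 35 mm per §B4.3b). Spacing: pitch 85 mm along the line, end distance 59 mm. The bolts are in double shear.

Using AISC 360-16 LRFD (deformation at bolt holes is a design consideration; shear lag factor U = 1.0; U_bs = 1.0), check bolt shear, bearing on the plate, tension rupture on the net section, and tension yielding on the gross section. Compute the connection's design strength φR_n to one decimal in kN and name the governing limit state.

Bolt shear: A_b = π(30)²/4 = 706.86 mm². φR_n = 0.75 × 469 × 706.86 × 4 × 2 = 1989.1 kN.
Bearing (10 mm plate, F_u = 450 MPa): end bolts L_c = 59 − 33/2 = 42.5, R_n = min(1.2×42.5×10×450, 2.4×30×10×450) = 229.5 kN/bolt; interior L_c = 85 − 33 = 52, R_n = 280.8 kN/bolt. φR_n = 0.75 × (1×229.5 + 3×280.8) = 803.9 kN.
Tension rupture (net): A_n = (224 − 1×35)×10 = 1890 mm² (U = 1.0, A_e = A_n). φR_n = 0.75 × 450 × 1890 = 637.9 kN.
Tension yield (gross): A_g = 224×10 = 2240 mm². φR_n = 0.90 × 345 × 2240 = 695.5 kN.
Governing: min(1989.1, 803.9, 637.9, 695.5) = 637.9 kN → net-section rupture.

637.9 kN (net-section rupture governs)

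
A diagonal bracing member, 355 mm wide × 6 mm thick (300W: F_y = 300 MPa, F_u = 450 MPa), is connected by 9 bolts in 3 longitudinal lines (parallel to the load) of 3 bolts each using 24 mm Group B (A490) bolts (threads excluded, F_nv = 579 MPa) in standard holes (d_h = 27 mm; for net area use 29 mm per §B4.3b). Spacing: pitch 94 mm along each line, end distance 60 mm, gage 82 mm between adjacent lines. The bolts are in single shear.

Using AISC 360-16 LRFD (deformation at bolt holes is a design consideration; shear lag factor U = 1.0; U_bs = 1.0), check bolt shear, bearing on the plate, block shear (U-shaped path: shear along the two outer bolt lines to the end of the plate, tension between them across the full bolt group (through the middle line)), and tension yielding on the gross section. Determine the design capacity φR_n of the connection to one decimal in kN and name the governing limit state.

575.1 kN (gross-section yield governs)

Bolt shear: A_b = π(24)²/4 = 452.39 mm². φR_n = 0.75 × 579 × 452.39 × 9 × 1 = 1768.1 kN.
Bearing (6 mm plate, F_u = 450 MPa): end bolts L_c = 60 − 27/2 = 46.5, R_n = min(1.2×46.5×6×450, 2.4×24×6×450) = 150.66 kN/bolt; interior L_c = 94 − 27 = 67, R_n = 155.52 kN/bolt. φR_n = 0.75 × (3×150.66 + 6×155.52) = 1038.8 kN.
Block shear: shear path 2×[60+2×94] = 2×248 mm, A_gv = 2976, A_nv = 2×(248 − 2.5×29)×6 = 2106 mm²; tension across gage: (164 − 2×29)×6 = 636 mm². R_n = min(0.6×450×2106, 0.6×300×2976) + 1.0×450×636 = min(568.62, 535.68) + 286.2 = 821.88 kN. φR_n = 0.75 × 821.88 = 616.4 kN.
Tension yield (gross): A_g = 355×6 = 2130 mm². φR_n = 0.90 × 300 × 2130 = 575.1 kN.
Governing: min(1768.1, 1038.8, 616.4, 575.1) = 575.1 kN → gross-section yield.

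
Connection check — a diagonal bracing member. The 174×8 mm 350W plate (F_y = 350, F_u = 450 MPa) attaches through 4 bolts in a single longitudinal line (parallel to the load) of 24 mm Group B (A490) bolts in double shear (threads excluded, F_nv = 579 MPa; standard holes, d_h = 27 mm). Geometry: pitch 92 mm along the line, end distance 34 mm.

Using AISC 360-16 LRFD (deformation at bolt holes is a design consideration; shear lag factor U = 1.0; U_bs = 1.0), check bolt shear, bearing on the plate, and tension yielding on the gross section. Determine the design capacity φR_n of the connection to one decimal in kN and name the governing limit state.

438.5 kN (gross-section yield governs)

Bolt shear: A_b = π(24)²/4 = 452.39 mm². φR_n = 0.75 × 579 × 452.39 × 4 × 2 = 1571.6 kN.
Bearing (8 mm plate, F_u = 450 MPa): end bolts L_c = 34 − 27/2 = 20.5, R_n = min(1.2×20.5×8×450, 2.4×24×8×450) = 88.56 kN/bolt; interior L_c = 92 − 27 = 65, R_n = 207.36 kN/bolt. φR_n = 0.75 × (1×88.56 + 3×207.36) = 533.0 kN.
Tension yield (gross): A_g = 174×8 = 1392 mm². φR_n = 0.90 × 350 × 1392 = 438.5 kN.
Governing: min(1571.6, 533.0, 438.5) = 438.5 kN → gross-section yield.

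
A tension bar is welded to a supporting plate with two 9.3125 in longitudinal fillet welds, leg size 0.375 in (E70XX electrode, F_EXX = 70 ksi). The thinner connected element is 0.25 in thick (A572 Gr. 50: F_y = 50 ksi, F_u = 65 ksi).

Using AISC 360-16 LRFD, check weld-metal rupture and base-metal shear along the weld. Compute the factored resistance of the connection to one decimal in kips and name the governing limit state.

Weld metal: throat = 0.707×0.375 = 0.26513 in, L = 2×9.3125 = 18.625 in. φR_n = 0.75 × 0.6 × 70 × 0.26513 × 18.625 = 155.5 kips.
Base metal shear (0.25 in plate): yield φR_n = 1.0×0.6×50×0.25×18.625 = 139.7 kips; rupture φR_n = 0.75×0.6×65×0.25×18.625 = 136.2 kips; take 136.2 kips (rupture).
Governing: min(155.5, 136.2) = 136.2 kips → base-metal shear.

136.2 kips (base-metal shear governs)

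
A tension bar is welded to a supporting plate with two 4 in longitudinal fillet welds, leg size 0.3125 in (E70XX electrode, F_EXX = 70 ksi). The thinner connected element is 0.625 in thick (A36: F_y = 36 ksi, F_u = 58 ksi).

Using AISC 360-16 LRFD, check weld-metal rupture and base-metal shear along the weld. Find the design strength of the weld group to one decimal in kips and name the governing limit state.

Weld metal: throat = 0.707×0.3125 = 0.22094 in, L = 2×4 = 8 in. φR_n = 0.75 × 0.6 × 70 × 0.22094 × 8 = 55.7 kips.
Base metal shear (0.625 in plate): yield φR_n = 1.0×0.6×36×0.625×8 = 108.0 kips; rupture φR_n = 0.75×0.6×58×0.625×8 = 130.5 kips; take 108.0 kips (yield).
Governing: min(55.7, 108.0) = 55.7 kips → weld metal.

55.7 kips (weld metal governs)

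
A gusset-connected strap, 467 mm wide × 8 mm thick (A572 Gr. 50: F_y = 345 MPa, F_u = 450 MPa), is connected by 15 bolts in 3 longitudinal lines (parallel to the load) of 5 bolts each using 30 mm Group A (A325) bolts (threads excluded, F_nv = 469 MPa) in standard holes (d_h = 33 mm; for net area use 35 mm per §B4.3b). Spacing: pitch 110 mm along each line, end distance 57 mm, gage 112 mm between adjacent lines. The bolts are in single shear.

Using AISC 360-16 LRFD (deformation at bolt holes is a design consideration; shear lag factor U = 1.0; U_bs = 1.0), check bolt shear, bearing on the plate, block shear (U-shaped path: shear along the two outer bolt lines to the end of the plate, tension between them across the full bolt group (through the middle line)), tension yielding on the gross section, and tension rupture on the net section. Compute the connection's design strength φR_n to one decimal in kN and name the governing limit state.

Bolt shear: A_b = π(30)²/4 = 706.86 mm². φR_n = 0.75 × 469 × 706.86 × 15 × 1 = 3729.6 kN.
Bearing (8 mm plate, F_u = 450 MPa): end bolts L_c = 57 − 33/2 = 40.5, R_n = min(1.2×40.5×8×450, 2.4×30×8×450) = 174.96 kN/bolt; interior L_c = 110 − 33 = 77, R_n = 259.2 kN/bolt. φR_n = 0.75 × (3×174.96 + 12×259.2) = 2726.5 kN.
Block shear: shear path 2×[57+4×110] = 2×497 mm, A_gv = 7952, A_nv = 2×(497 − 4.5×35)×8 = 5432 mm²; tension across gage: (224 − 2×35)×8 = 1232 mm². R_n = min(0.6×450×5432, 0.6×345×7952) + 1.0×450×1232 = min(1466.6, 1646.1) + 554.4 = 2021 kN. φR_n = 0.75 × 2021 = 1515.8 kN.
Tension yield (gross): A_g = 467×8 = 3736 mm². φR_n = 0.90 × 345 × 3736 = 1160.0 kN.
Tension rupture (net): A_n = (467 − 3×35)×8 = 2896 mm² (U = 1.0, A_e = A_n). φR_n = 0.75 × 450 × 2896 = 977.4 kN.
Governing: min(3729.6, 2726.5, 1515.8, 1160.0, 977.4) = 977.4 kN → net-section rupture.

977.4 kN (net-section rupture governs)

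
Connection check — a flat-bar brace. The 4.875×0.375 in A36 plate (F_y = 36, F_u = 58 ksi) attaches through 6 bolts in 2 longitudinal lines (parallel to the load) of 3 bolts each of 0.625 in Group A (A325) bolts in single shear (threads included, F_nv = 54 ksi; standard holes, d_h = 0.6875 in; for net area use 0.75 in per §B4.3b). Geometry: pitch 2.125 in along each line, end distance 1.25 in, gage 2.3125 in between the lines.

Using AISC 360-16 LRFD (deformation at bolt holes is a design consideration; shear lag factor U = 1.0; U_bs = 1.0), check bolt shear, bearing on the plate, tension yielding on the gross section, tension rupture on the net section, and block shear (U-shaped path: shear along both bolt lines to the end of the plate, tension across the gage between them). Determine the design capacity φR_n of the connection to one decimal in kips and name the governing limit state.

55.1 kips (net-section rupture governs)

Bolt shear: A_b = π(0.625)²/4 = 0.3068 in². φR_n = 0.75 × 54 × 0.3068 × 6 × 1 = 74.6 kips.
Bearing (0.375 in plate, F_u = 58 ksi): end bolts L_c = 1.25 − 0.6875/2 = 0.90625, R_n = min(1.2×0.90625×0.375×58, 2.4×0.625×0.375×58) = 23.653 kips/bolt; interior L_c = 2.125 − 0.6875 = 1.4375, R_n = 32.625 kips/bolt. φR_n = 0.75 × (2×23.653 + 4×32.625) = 133.4 kips.
Tension yield (gross): A_g = 4.875×0.375 = 1.8281 in². φR_n = 0.90 × 36 × 1.8281 = 59.2 kips.
Tension rupture (net): A_n = (4.875 − 2×0.75)×0.375 = 1.2656 in² (U = 1.0, A_e = A_n). φR_n = 0.75 × 58 × 1.2656 = 55.1 kips.
Block shear: shear path 2×[1.25+2×2.125] = 2×5.5 in, A_gv = 4.125, A_nv = 2×(5.5 − 2.5×0.75)×0.375 = 2.7188 in²; tension across gage: (2.3125 − 1×0.75)×0.375 = 0.58594 in². R_n = min(0.6×58×2.7188, 0.6×36×4.125) + 1.0×58×0.58594 = min(94.614, 89.1) + 33.985 = 123.09 kips. φR_n = 0.75 × 123.09 = 92.3 kips.
Governing: min(74.6, 133.4, 59.2, 55.1, 92.3) = 55.1 kips → net-section rupture.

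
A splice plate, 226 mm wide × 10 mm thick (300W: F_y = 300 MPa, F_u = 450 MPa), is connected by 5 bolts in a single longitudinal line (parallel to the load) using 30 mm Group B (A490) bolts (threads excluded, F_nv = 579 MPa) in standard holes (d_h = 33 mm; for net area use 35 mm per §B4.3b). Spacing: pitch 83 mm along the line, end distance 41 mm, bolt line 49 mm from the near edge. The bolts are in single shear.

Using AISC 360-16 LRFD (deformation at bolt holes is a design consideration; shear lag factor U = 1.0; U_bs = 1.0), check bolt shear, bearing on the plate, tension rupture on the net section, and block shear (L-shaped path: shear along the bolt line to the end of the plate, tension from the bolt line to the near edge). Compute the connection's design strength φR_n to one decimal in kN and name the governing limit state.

542.7 kN (block shear governs)

Bolt shear: A_b = π(30)²/4 = 706.86 mm². φR_n = 0.75 × 579 × 706.86 × 5 × 1 = 1534.8 kN.
Bearing (10 mm plate, F_u = 450 MPa): end bolts L_c = 41 − 33/2 = 24.5, R_n = min(1.2×24.5×10×450, 2.4×30×10×450) = 132.3 kN/bolt; interior L_c = 83 − 33 = 50, R_n = 270 kN/bolt. φR_n = 0.75 × (1×132.3 + 4×270) = 909.2 kN.
Tension rupture (net): A_n = (226 − 1×35)×10 = 1910 mm² (U = 1.0, A_e = A_n). φR_n = 0.75 × 450 × 1910 = 644.6 kN.
Block shear: shear path 1×[41+4×83] = 1×373 mm, A_gv = 3730, A_nv = 1×(373 − 4.5×35)×10 = 2155 mm²; tension to near edge: (49 − 0.5×35)×10 = 315 mm². R_n = min(0.6×450×2155, 0.6×300×3730) + 1.0×450×315 = min(581.85, 671.4) + 141.75 = 723.6 kN. φR_n = 0.75 × 723.6 = 542.7 kN.
Governing: min(1534.8, 909.2, 644.6, 542.7) = 542.7 kN → block shear.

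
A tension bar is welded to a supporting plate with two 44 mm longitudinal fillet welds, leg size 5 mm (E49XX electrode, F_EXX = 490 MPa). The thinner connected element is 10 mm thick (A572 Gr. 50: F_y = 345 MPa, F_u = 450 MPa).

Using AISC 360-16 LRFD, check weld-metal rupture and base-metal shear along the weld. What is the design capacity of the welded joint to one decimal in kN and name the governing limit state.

68.6 kN (weld metal governs)

Weld metal: throat = 0.707×5 = 3.535 mm, L = 2×44 = 88 mm. φR_n = 0.75 × 0.6 × 490 × 3.535 × 88 = 68.6 kN.
Base metal shear (10 mm plate): yield φR_n = 1.0×0.6×345×10×88 = 182.2 kN; rupture φR_n = 0.75×0.6×450×10×88 = 178.2 kN; take 178.2 kN (rupture).
Governing: min(68.6, 178.2) = 68.6 kN → weld metal.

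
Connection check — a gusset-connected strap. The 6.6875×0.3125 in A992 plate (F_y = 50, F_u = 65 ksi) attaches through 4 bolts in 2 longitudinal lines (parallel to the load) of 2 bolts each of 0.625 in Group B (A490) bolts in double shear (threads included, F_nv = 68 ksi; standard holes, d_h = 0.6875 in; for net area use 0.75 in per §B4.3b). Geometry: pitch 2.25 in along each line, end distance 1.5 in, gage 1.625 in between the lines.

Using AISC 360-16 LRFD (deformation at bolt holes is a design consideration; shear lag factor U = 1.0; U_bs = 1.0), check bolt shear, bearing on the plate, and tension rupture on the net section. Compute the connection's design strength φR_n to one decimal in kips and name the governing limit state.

79.0 kips (net-section rupture governs)

Bolt shear: A_b = π(0.625)²/4 = 0.3068 in². φR_n = 0.75 × 68 × 0.3068 × 4 × 2 = 125.2 kips.
Bearing (0.3125 in plate, F_u = 65 ksi): end bolts L_c = 1.5 − 0.6875/2 = 1.15625, R_n = min(1.2×1.15625×0.3125×65, 2.4×0.625×0.3125×65) = 28.184 kips/bolt; interior L_c = 2.25 − 0.6875 = 1.5625, R_n = 30.469 kips/bolt. φR_n = 0.75 × (2×28.184 + 2×30.469) = 88.0 kips.
Tension rupture (net): A_n = (6.6875 − 2×0.75)×0.3125 = 1.6211 in² (U = 1.0, A_e = A_n). φR_n = 0.75 × 65 × 1.6211 = 79.0 kips.
Governing: min(125.2, 88.0, 79.0) = 79.0 kips → net-section rupture.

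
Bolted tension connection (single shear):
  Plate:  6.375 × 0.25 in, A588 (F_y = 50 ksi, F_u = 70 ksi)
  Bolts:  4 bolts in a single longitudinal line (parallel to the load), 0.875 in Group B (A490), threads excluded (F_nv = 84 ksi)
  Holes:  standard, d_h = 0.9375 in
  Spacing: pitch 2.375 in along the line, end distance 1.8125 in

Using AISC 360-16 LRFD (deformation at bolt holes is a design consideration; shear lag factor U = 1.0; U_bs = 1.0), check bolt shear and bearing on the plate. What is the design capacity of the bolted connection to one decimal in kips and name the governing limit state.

Bolt shear: A_b = π(0.875)²/4 = 0.60132 in². φR_n = 0.75 × 84 × 0.60132 × 4 × 1 = 151.5 kips.
Bearing (0.25 in plate, F_u = 70 ksi): end bolts L_c = 1.8125 − 0.9375/2 = 1.34375, R_n = min(1.2×1.34375×0.25×70, 2.4×0.875×0.25×70) = 28.219 kips/bolt; interior L_c = 2.375 − 0.9375 = 1.4375, R_n = 30.188 kips/bolt. φR_n = 0.75 × (1×28.219 + 3×30.188) = 89.1 kips.
Governing: min(151.5, 89.1) = 89.1 kips → bearing.

89.1 kips (bearing governs)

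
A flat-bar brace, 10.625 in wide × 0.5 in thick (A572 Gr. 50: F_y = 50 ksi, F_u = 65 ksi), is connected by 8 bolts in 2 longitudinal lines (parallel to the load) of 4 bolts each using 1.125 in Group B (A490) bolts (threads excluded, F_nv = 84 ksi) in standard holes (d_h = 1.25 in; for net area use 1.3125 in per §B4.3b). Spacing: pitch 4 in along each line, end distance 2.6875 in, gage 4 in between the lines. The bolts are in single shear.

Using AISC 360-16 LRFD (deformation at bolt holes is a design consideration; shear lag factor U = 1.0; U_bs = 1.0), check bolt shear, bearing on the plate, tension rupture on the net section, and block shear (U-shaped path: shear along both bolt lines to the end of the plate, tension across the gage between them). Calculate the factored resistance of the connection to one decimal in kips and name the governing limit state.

Bolt shear: A_b = π(1.125)²/4 = 0.99402 in². φR_n = 0.75 × 84 × 0.99402 × 8 × 1 = 501.0 kips.
Bearing (0.5 in plate, F_u = 65 ksi): end bolts L_c = 2.6875 − 1.25/2 = 2.0625, R_n = min(1.2×2.0625×0.5×65, 2.4×1.125×0.5×65) = 80.438 kips/bolt; interior L_c = 4 − 1.25 = 2.75, R_n = 87.75 kips/bolt. φR_n = 0.75 × (2×80.438 + 6×87.75) = 515.5 kips.
Tension rupture (net): A_n = (10.625 − 2×1.3125)×0.5 = 4 in² (U = 1.0, A_e = A_n). φR_n = 0.75 × 65 × 4 = 195.0 kips.
Block shear: shear path 2×[2.6875+3×4] = 2×14.6875 in, A_gv = 14.688, A_nv = 2×(14.6875 − 3.5×1.3125)×0.5 = 10.094 in²; tension across gage: (4 − 1×1.3125)×0.5 = 1.3438 in². R_n = min(0.6×65×10.094, 0.6×50×14.688) + 1.0×65×1.3438 = min(393.67, 440.64) + 87.347 = 481.02 kips. φR_n = 0.75 × 481.02 = 360.8 kips.
Governing: min(501.0, 515.5, 195.0, 360.8) = 195.0 kips → net-section rupture.

195.0 kips (net-section rupture governs)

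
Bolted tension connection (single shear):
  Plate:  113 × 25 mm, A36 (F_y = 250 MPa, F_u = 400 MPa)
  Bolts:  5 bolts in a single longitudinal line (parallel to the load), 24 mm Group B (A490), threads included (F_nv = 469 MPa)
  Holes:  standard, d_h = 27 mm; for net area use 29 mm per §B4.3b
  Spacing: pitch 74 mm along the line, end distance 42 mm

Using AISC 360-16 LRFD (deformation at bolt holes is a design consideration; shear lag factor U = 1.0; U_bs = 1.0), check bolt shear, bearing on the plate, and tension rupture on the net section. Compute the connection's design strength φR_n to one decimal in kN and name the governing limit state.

630.0 kN (net-section rupture governs)

Bolt shear: A_b = π(24)²/4 = 452.39 mm². φR_n = 0.75 × 469 × 452.39 × 5 × 1 = 795.6 kN.
Bearing (25 mm plate, F_u = 400 MPa): end bolts L_c = 42 − 27/2 = 28.5, R_n = min(1.2×28.5×25×400, 2.4×24×25×400) = 342 kN/bolt; interior L_c = 74 − 27 = 47, R_n = 564 kN/bolt. φR_n = 0.75 × (1×342 + 4×564) = 1948.5 kN.
Tension rupture (net): A_n = (113 − 1×29)×25 = 2100 mm² (U = 1.0, A_e = A_n). φR_n = 0.75 × 400 × 2100 = 630.0 kN.
Governing: min(795.6, 1948.5, 630.0) = 630.0 kN → net-section rupture.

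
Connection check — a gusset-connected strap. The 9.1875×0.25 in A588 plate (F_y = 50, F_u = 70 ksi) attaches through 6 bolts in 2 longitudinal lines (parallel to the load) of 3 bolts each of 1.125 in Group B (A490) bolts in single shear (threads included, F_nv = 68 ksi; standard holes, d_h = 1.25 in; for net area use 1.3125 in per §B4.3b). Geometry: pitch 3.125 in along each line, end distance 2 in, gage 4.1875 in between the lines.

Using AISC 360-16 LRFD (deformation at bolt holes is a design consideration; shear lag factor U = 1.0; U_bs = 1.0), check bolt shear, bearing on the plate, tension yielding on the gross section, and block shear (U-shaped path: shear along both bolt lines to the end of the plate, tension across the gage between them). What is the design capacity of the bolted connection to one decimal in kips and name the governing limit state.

103.4 kips (gross-section yield governs)

Bolt shear: A_b = π(1.125)²/4 = 0.99402 in². φR_n = 0.75 × 68 × 0.99402 × 6 × 1 = 304.2 kips.
Bearing (0.25 in plate, F_u = 70 ksi): end bolts L_c = 2 − 1.25/2 = 1.375, R_n = min(1.2×1.375×0.25×70, 2.4×1.125×0.25×70) = 28.875 kips/bolt; interior L_c = 3.125 − 1.25 = 1.875, R_n = 39.375 kips/bolt. φR_n = 0.75 × (2×28.875 + 4×39.375) = 161.4 kips.
Tension yield (gross): A_g = 9.1875×0.25 = 2.2969 in². φR_n = 0.90 × 50 × 2.2969 = 103.4 kips.
Block shear: shear path 2×[2+2×3.125] = 2×8.25 in, A_gv = 4.125, A_nv = 2×(8.25 − 2.5×1.3125)×0.25 = 2.4844 in²; tension across gage: (4.1875 − 1×1.3125)×0.25 = 0.71875 in². R_n = min(0.6×70×2.4844, 0.6×50×4.125) + 1.0×70×0.71875 = min(104.34, 123.75) + 50.313 = 154.65 kips. φR_n = 0.75 × 154.65 = 116.0 kips.
Governing: min(304.2, 161.4, 103.4, 116.0) = 103.4 kips → gross-section yield.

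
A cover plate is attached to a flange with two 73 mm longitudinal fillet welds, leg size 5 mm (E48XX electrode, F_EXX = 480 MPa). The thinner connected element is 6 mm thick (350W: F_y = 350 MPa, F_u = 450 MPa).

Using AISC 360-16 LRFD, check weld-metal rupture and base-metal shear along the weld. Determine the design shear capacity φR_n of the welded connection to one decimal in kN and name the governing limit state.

Weld metal: throat = 0.707×5 = 3.535 mm, L = 2×73 = 146 mm. φR_n = 0.75 × 0.6 × 480 × 3.535 × 146 = 111.5 kN.
Base metal shear (6 mm plate): yield φR_n = 1.0×0.6×350×6×146 = 184.0 kN; rupture φR_n = 0.75×0.6×450×6×146 = 177.4 kN; take 177.4 kN (rupture).
Governing: min(111.5, 177.4) = 111.5 kN → weld metal.

111.5 kN (weld metal governs)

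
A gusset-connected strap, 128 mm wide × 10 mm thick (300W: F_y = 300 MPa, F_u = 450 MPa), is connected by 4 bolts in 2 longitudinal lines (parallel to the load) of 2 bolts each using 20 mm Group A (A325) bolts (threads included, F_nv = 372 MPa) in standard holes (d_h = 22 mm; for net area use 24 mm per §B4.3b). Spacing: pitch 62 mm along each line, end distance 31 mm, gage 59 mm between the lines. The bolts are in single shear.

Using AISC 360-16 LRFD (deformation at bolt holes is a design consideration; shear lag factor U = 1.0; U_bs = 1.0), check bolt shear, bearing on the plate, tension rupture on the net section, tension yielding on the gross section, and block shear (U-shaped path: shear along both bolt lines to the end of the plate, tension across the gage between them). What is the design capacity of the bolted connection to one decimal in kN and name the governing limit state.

270.0 kN (net-section rupture governs)

Bolt shear: A_b = π(20)²/4 = 314.16 mm². φR_n = 0.75 × 372 × 314.16 × 4 × 1 = 350.6 kN.
Bearing (10 mm plate, F_u = 450 MPa): end bolts L_c = 31 − 22/2 = 20, R_n = min(1.2×20×10×450, 2.4×20×10×450) = 108 kN/bolt; interior L_c = 62 − 22 = 40, R_n = 216 kN/bolt. φR_n = 0.75 × (2×108 + 2×216) = 486.0 kN.
Tension rupture (net): A_n = (128 − 2×24)×10 = 800 mm² (U = 1.0, A_e = A_n). φR_n = 0.75 × 450 × 800 = 270.0 kN.
Tension yield (gross): A_g = 128×10 = 1280 mm². φR_n = 0.90 × 300 × 1280 = 345.6 kN.
Block shear: shear path 2×[31+1×62] = 2×93 mm, A_gv = 1860, A_nv = 2×(93 − 1.5×24)×10 = 1140 mm²; tension across gage: (59 − 1×24)×10 = 350 mm². R_n = min(0.6×450×1140, 0.6×300×1860) + 1.0×450×350 = min(307.8, 334.8) + 157.5 = 465.3 kN. φR_n = 0.75 × 465.3 = 349.0 kN.
Governing: min(350.6, 486.0, 270.0, 345.6, 349.0) = 270.0 kN → net-section rupture.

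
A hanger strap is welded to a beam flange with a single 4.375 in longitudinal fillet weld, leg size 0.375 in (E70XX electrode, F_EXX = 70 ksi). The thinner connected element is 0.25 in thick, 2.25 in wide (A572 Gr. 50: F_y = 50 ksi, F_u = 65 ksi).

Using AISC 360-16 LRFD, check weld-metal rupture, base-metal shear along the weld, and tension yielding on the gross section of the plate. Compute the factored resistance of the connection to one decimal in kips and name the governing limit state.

Weld metal: throat = 0.707×0.375 = 0.26513 in, L = 4.375 in. φR_n = 0.75 × 0.6 × 70 × 0.26513 × 4.375 = 36.5 kips.
Base metal shear (0.25 in plate): yield φR_n = 1.0×0.6×50×0.25×4.375 = 32.8 kips; rupture φR_n = 0.75×0.6×65×0.25×4.375 = 32.0 kips; take 32.0 kips (rupture).
Tension yield (gross): A_g = 2.25×0.25 = 0.5625 in². φR_n = 0.90 × 50 × 0.5625 = 25.3 kips.
Governing: min(36.5, 32.0, 25.3) = 25.3 kips → gross-section yield.

25.3 kips (gross-section yield governs)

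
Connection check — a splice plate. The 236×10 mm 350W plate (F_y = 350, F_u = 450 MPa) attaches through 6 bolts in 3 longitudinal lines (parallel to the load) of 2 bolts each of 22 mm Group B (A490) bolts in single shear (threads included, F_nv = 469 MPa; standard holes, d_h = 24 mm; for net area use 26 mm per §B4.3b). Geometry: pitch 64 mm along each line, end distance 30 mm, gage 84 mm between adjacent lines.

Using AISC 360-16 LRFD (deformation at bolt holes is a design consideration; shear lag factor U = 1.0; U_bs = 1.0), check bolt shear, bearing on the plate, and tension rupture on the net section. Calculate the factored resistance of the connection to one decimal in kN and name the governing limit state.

Bolt shear: A_b = π(22)²/4 = 380.13 mm². φR_n = 0.75 × 469 × 380.13 × 6 × 1 = 802.3 kN.
Bearing (10 mm plate, F_u = 450 MPa): end bolts L_c = 30 − 24/2 = 18, R_n = min(1.2×18×10×450, 2.4×22×10×450) = 97.2 kN/bolt; interior L_c = 64 − 24 = 40, R_n = 216 kN/bolt. φR_n = 0.75 × (3×97.2 + 3×216) = 704.7 kN.
Tension rupture (net): A_n = (236 − 3×26)×10 = 1580 mm² (U = 1.0, A_e = A_n). φR_n = 0.75 × 450 × 1580 = 533.3 kN.
Governing: min(802.3, 704.7, 533.3) = 533.3 kN → net-section rupture.

533.3 kN (net-section rupture governs)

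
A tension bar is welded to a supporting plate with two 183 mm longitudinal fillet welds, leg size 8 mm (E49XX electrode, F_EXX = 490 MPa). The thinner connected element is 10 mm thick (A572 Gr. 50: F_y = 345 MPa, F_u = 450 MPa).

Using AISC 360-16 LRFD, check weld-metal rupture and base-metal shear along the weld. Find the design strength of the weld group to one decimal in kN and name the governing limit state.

456.5 kN (weld metal governs)

Weld metal: throat = 0.707×8 = 5.656 mm, L = 2×183 = 366 mm. φR_n = 0.75 × 0.6 × 490 × 5.656 × 366 = 456.5 kN.
Base metal shear (10 mm plate): yield φR_n = 1.0×0.6×345×10×366 = 757.6 kN; rupture φR_n = 0.75×0.6×450×10×366 = 741.2 kN; take 741.2 kN (rupture).
Governing: min(456.5, 741.2) = 456.5 kN → weld metal.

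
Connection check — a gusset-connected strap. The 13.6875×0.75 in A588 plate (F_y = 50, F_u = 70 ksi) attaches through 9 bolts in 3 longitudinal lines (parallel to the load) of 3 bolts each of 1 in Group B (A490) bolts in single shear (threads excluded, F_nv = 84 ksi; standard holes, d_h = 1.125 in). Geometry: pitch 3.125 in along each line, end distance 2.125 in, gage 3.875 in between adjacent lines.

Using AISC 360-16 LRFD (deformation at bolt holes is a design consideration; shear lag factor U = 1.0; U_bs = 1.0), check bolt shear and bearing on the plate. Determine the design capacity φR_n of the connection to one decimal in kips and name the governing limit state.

Bolt shear: A_b = π(1)²/4 = 0.7854 in². φR_n = 0.75 × 84 × 0.7854 × 9 × 1 = 445.3 kips.
Bearing (0.75 in plate, F_u = 70 ksi): end bolts L_c = 2.125 − 1.125/2 = 1.5625, R_n = min(1.2×1.5625×0.75×70, 2.4×1×0.75×70) = 98.438 kips/bolt; interior L_c = 3.125 − 1.125 = 2, R_n = 126 kips/bolt. φR_n = 0.75 × (3×98.438 + 6×126) = 788.5 kips.
Governing: min(445.3, 788.5) = 445.3 kips → bolt shear.

445.3 kips (bolt shear governs)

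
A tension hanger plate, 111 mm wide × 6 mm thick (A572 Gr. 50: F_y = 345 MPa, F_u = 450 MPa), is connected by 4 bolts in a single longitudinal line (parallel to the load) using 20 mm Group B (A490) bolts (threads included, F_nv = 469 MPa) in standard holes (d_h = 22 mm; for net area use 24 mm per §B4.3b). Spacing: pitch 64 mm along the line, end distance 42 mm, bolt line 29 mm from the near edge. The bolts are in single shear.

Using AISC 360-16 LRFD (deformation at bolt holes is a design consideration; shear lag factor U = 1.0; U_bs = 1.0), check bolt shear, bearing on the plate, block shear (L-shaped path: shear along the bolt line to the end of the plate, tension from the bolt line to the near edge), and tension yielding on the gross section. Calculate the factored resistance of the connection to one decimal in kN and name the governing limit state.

206.8 kN (gross-section yield governs)

Bolt shear: A_b = π(20)²/4 = 314.16 mm². φR_n = 0.75 × 469 × 314.16 × 4 × 1 = 442.0 kN.
Bearing (6 mm plate, F_u = 450 MPa): end bolts L_c = 42 − 22/2 = 31, R_n = min(1.2×31×6×450, 2.4×20×6×450) = 100.44 kN/bolt; interior L_c = 64 − 22 = 42, R_n = 129.6 kN/bolt. φR_n = 0.75 × (1×100.44 + 3×129.6) = 366.9 kN.
Block shear: shear path 1×[42+3×64] = 1×234 mm, A_gv = 1404, A_nv = 1×(234 − 3.5×24)×6 = 900 mm²; tension to near edge: (29 − 0.5×24)×6 = 102 mm². R_n = min(0.6×450×900, 0.6×345×1404) + 1.0×450×102 = min(243, 290.63) + 45.9 = 288.9 kN. φR_n = 0.75 × 288.9 = 216.7 kN.
Tension yield (gross): A_g = 111×6 = 666 mm². φR_n = 0.90 × 345 × 666 = 206.8 kN.
Governing: min(442.0, 366.9, 216.7, 206.8) = 206.8 kN → gross-section yield.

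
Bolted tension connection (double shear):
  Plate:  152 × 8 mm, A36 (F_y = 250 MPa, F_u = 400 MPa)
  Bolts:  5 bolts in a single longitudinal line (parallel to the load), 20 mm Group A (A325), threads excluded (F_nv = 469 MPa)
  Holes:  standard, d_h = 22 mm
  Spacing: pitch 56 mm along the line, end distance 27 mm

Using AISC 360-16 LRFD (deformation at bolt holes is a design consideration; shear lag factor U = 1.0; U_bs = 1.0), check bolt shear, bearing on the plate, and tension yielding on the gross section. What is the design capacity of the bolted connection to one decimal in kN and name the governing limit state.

Bolt shear: A_b = π(20)²/4 = 314.16 mm². φR_n = 0.75 × 469 × 314.16 × 5 × 2 = 1105.1 kN.
Bearing (8 mm plate, F_u = 400 MPa): end bolts L_c = 27 − 22/2 = 16, R_n = min(1.2×16×8×400, 2.4×20×8×400) = 61.44 kN/bolt; interior L_c = 56 − 22 = 34, R_n = 130.56 kN/bolt. φR_n = 0.75 × (1×61.44 + 4×130.56) = 437.8 kN.
Tension yield (gross): A_g = 152×8 = 1216 mm². φR_n = 0.90 × 250 × 1216 = 273.6 kN.
Governing: min(1105.1, 437.8, 273.6) = 273.6 kN → gross-section yield.

273.6 kN (gross-section yield governs)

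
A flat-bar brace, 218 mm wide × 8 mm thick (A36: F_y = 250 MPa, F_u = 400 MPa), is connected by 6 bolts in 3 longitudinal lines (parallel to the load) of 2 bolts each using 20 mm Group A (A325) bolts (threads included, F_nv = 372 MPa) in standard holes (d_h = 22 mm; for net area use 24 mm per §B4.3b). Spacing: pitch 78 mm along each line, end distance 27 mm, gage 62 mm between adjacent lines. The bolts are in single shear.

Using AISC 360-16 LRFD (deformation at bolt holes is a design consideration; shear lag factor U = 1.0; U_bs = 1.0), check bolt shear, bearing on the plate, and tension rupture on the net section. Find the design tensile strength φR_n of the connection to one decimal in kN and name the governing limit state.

350.4 kN (net-section rupture governs)

Bolt shear: A_b = π(20)²/4 = 314.16 mm². φR_n = 0.75 × 372 × 314.16 × 6 × 1 = 525.9 kN.
Bearing (8 mm plate, F_u = 400 MPa): end bolts L_c = 27 − 22/2 = 16, R_n = min(1.2×16×8×400, 2.4×20×8×400) = 61.44 kN/bolt; interior L_c = 78 − 22 = 56, R_n = 153.6 kN/bolt. φR_n = 0.75 × (3×61.44 + 3×153.6) = 483.8 kN.
Tension rupture (net): A_n = (218 − 3×24)×8 = 1168 mm² (U = 1.0, A_e = A_n). φR_n = 0.75 × 400 × 1168 = 350.4 kN.
Governing: min(525.9, 483.8, 350.4) = 350.4 kN → net-section rupture.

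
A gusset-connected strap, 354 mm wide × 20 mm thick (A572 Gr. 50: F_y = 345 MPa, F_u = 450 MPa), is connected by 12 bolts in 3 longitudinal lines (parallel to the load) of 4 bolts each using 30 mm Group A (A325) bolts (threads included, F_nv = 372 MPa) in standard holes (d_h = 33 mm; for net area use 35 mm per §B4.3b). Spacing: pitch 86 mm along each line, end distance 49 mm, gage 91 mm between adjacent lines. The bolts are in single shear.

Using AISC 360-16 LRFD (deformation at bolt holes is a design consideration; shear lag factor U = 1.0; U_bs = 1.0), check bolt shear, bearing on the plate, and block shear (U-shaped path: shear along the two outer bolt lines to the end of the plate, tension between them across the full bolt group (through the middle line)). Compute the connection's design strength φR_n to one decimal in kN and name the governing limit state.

Bolt shear: A_b = π(30)²/4 = 706.86 mm². φR_n = 0.75 × 372 × 706.86 × 12 × 1 = 2366.6 kN.
Bearing (20 mm plate, F_u = 450 MPa): end bolts L_c = 49 − 33/2 = 32.5, R_n = min(1.2×32.5×20×450, 2.4×30×20×450) = 351 kN/bolt; interior L_c = 86 − 33 = 53, R_n = 572.4 kN/bolt. φR_n = 0.75 × (3×351 + 9×572.4) = 4653.5 kN.
Block shear: shear path 2×[49+3×86] = 2×307 mm, A_gv = 12280, A_nv = 2×(307 − 3.5×35)×20 = 7380 mm²; tension across gage: (182 − 2×35)×20 = 2240 mm². R_n = min(0.6×450×7380, 0.6×345×12280) + 1.0×450×2240 = min(1992.6, 2542) + 1008 = 3000.6 kN. φR_n = 0.75 × 3000.6 = 2250.5 kN.
Governing: min(2366.6, 4653.5, 2250.5) = 2250.5 kN → block shear.

2250.5 kN (block shear governs)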